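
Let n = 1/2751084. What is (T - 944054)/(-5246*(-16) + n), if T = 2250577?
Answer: 3594354520932/230914986625 ≈ 15.566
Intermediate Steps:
n = 1/2751084 ≈ 3.6349e-7
(T - 944054)/(-5246*(-16) + n) = (2250577 - 944054)/(-5246*(-16) + 1/2751084) = 1306523/(83936 + 1/2751084) = 1306523/(230914986625/2751084) = 1306523*(2751084/230914986625) = 3594354520932/230914986625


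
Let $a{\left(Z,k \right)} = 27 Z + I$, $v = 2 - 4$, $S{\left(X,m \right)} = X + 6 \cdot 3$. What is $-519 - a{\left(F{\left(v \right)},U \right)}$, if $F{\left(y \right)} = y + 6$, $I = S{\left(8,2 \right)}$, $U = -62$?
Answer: $-653$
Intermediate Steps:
$S{\left(X,m \right)} = 18 + X$ ($S{\left(X,m \right)} = X + 18 = 18 + X$)
$I = 26$ ($I = 18 + 8 = 26$)
$v = -2$ ($v = 2 - 4 = -2$)
$F{\left(y \right)} = 6 + y$
$a{\left(Z,k \right)} = 26 + 27 Z$ ($a{\left(Z,k \right)} = 27 Z + 26 = 26 + 27 Z$)
$-519 - a{\left(F{\left(v \right)},U \right)} = -519 - \left(26 + 27 \left(6 - 2\right)\right) = -519 - \left(26 + 27 \cdot 4\right) = -519 - \left(26 + 108\right) = -519 - 134 = -653$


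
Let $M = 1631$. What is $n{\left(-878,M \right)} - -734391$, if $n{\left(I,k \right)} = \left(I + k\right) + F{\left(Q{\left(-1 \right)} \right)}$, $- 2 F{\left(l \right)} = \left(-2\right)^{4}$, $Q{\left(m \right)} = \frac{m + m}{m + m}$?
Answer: $735136$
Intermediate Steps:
$Q{\left(m \right)} = 1$ ($Q{\left(m \right)} = \frac{2 m}{2 m} = 2 m \frac{1}{2 m} = 1$)
$F{\left(l \right)} = -8$ ($F{\left(l \right)} = - \frac{\left(-2\right)^{4}}{2} = \left(- \frac{1}{2}\right) 16 = -8$)
$n{\left(I,k \right)} = -8 + I + k$ ($n{\left(I,k \right)} = \left(I + k\right) - 8 = -8 + I + k$)
$n{\left(-878,M \right)} - -734391 = \left(-8 - 878 + 1631\right) - -734391 = 745 + 734391 = 735136$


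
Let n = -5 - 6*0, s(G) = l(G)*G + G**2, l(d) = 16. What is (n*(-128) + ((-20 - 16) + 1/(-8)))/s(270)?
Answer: 4831/617760 ≈ 0.0078202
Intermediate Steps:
s(G) = G**2 + 16*G (s(G) = 16*G + G**2 = G**2 + 16*G)
n = -5 (n = -5 + 0 = -5)
(n*(-128) + ((-20 - 16) + 1/(-8)))/s(270) = (-5*(-128) + ((-20 - 16) + 1/(-8)))/((270*(16 + 270))) = (640 + (-36 - 1/8))/((270*286)) = (640 - 289/8)/77220 = (4831/8)*(1/77220) = 4831/617760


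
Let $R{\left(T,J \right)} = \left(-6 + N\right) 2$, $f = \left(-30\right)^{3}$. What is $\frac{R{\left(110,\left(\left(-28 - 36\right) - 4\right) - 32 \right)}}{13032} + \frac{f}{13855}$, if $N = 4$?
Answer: $- \frac{17595971}{9027918} \approx -1.9491$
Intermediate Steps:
$f = -27000$
$R{\left(T,J \right)} = -4$ ($R{\left(T,J \right)} = \left(-6 + 4\right) 2 = \left(-2\right) 2 = -4$)
$\frac{R{\left(110,\left(\left(-28 - 36\right) - 4\right) - 32 \right)}}{13032} + \frac{f}{13855} = - \frac{4}{13032} - \frac{27000}{13855} = \left(-4\right) \frac{1}{13032} - \frac{5400}{2771} = - \frac{1}{3258} - \frac{5400}{2771} = - \frac{17595971}{9027918}$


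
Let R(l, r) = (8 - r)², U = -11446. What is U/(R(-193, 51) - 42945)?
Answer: 5723/20548 ≈ 0.27852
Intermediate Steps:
U/(R(-193, 51) - 42945) = -11446/((-8 + 51)² - 42945) = -11446/(43² - 42945) = -11446/(1849 - 42945) = -11446/(-41096) = -11446*(-1/41096) = 5723/20548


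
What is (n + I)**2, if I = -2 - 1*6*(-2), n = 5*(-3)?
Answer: 25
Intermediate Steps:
n = -15
I = 10 (I = -2 - 6*(-2) = -2 + 12 = 10)
(n + I)**2 = (-15 + 10)**2 = (-5)**2 = 25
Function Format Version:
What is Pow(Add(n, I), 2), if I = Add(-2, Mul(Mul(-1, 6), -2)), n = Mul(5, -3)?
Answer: 25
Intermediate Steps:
n = -15
I = 10 (I = Add(-2, Mul(-6, -2)) = Add(-2, 12) = 10)
Pow(Add(n, I), 2) = Pow(Add(-15, 10), 2) = Pow(-5, 2) = 25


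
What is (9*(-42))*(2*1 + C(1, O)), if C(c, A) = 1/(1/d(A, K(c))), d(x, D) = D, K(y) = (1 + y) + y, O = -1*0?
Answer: -1890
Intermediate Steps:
O = 0
K(y) = 1 + 2*y
C(c, A) = 1 + 2*c (C(c, A) = 1/(1/(1 + 2*c)) = 1 + 2*c)
(9*(-42))*(2*1 + C(1, O)) = (9*(-42))*(2*1 + (1 + 2*1)) = -378*(2 + (1 + 2)) = -378*(2 + 3) = -378*5 = -1890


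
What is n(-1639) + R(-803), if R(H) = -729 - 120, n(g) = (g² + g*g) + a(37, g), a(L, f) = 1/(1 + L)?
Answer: 204128135/38 ≈ 5.3718e+6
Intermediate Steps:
n(g) = 1/38 + 2*g² (n(g) = (g² + g*g) + 1/(1 + 37) = (g² + g²) + 1/38 = 2*g² + 1/38 = 1/38 + 2*g²)
R(H) = -849
n(-1639) + R(-803) = (1/38 + 2*(-1639)²) - 849 = (1/38 + 2*2686321) - 849 = (1/38 + 5372642) - 849 = 204160397/38 - 849 = 204128135/38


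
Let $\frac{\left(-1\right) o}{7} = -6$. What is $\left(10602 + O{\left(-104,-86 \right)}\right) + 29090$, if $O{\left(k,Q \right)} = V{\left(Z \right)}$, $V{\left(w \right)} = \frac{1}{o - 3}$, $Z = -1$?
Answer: $\frac{1547989}{39} \approx 39692.0$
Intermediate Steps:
$o = 42$ ($o = \left(-7\right) \left(-6\right) = 42$)
$V{\left(w \right)} = \frac{1}{39}$ ($V{\left(w \right)} = \frac{1}{42 - 3} = \frac{1}{39}$)
$O{\left(k,Q \right)} = \frac{1}{39}$
$\left(10602 + O{\left(-104,-86 \right)}\right) + 29090 = \left(10602 + \frac{1}{39}\right) + 29090 = \frac{413479}{39} + 29090 = \frac{1547989}{39}$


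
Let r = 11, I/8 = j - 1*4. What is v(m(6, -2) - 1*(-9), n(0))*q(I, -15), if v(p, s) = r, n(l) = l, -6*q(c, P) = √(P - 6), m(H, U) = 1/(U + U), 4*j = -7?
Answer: -11*I*√21/6 ≈ -8.4014*I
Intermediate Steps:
j = -7/4 (j = (¼)*(-7) = -7/4 ≈ -1.7500)
m(H, U) = 1/(2*U)
I = -46 (I = 8*(-7/4 - 1*4) = 8*(-7/4 - 4) = 8*(-23/4) = -46)
q(c, P) = -√(-6 + P)/6 (q(c, P) = -√(P - 6)/6 = -√(-6 + P)/6)
v(p, s) = 11
v(m(6, -2) - 1*(-9), n(0))*q(I, -15) = 11*(-√(-6 - 15)/6) = 11*(-I*√21/6) = -11*I*√21/6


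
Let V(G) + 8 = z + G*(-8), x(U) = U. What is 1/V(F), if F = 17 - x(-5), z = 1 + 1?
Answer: -1/182 ≈ -0.0054945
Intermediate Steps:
z = 2
F = 22 (F = 17 - 1*(-5) = 17 + 5 = 22)
V(G) = -6 - 8*G (V(G) = -8 + (2 + G*(-8)) = -8 + (2 - 8*G) = -6 - 8*G)
1/V(F) = 1/(-6 - 8*22) = 1/(-6 - 176) = 1/(-182) = -1/182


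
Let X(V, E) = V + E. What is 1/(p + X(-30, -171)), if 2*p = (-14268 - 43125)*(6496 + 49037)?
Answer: -2/3187205871 ≈ -6.2751e-10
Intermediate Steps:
X(V, E) = E + V
p = -3187205469/2 (p = ((-14268 - 43125)*(6496 + 49037))/2 = (-57393*55533)/2 = (½)*(-3187205469) = -3187205469/2 ≈ -1.5936e+9)
1/(p + X(-30, -171)) = 1/(-3187205469/2 + (-171 - 30)) = 1/(-3187205469/2 - 201) = 1/(-3187205871/2) = -2/3187205871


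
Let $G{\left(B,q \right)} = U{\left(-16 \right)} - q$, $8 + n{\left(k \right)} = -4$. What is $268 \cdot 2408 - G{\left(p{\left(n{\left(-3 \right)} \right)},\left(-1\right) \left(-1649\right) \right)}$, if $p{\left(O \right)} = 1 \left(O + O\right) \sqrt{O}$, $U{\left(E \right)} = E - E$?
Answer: $646993$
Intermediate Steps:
$U{\left(E \right)} = 0$
$n{\left(k \right)} = -12$ ($n{\left(k \right)} = -8 - 4 = -12$)
$p{\left(O \right)} = 2 O^{\frac{3}{2}}$ ($p{\left(O \right)} = 1 \cdot 2 O \sqrt{O} = 2 O \sqrt{O} = 2 O^{\frac{3}{2}}$)
$G{\left(B,q \right)} = - q$ ($G{\left(B,q \right)} = 0 - q = - q$)
$268 \cdot 2408 - G{\left(p{\left(n{\left(-3 \right)} \right)},\left(-1\right) \left(-1649\right) \right)} = 268 \cdot 2408 - - \left(-1\right) \left(-1649\right) = 645344 - \left(-1\right) 1649 = 645344 - -1649 = 645344 + 1649 = 646993$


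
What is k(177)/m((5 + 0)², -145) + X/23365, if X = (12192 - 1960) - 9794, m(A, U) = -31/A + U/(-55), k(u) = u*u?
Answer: 67100247189/2990720 ≈ 22436.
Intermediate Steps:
k(u) = u²
m(A, U) = -31/A - U/55 (m(A, U) = -31/A + U*(-1/55) = -31/A - U/55)
X = 438 (X = 10232 - 9794 = 438)
k(177)/m((5 + 0)², -145) + X/23365 = 177²/(-31/(5 + 0)² - 1/55*(-145)) + 438/23365 = 31329/(-31/(5²) + 29/11) + 438*(1/23365) = 31329/(-31/25 + 29/11) + 438/23365 = 31329/(384/275) + 438/23365 = 31329*(275/384) + 438/23365 = 2871825/128 + 438/23365 = 67100247189/2990720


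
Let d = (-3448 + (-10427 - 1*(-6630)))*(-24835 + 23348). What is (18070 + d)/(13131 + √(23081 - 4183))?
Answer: 141701676435/172404263 - 10791385*√18898/172404263 ≈ 813.31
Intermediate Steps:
d = 10773315 (d = (-3448 + (-10427 + 6630))*(-1487) = (-3448 - 3797)*(-1487) = -7245*(-1487) = 10773315)
(18070 + d)/(13131 + √(23081 - 4183)) = (18070 + 10773315)/(13131 + √(23081 - 4183)) = 10791385/(13131 + √18898)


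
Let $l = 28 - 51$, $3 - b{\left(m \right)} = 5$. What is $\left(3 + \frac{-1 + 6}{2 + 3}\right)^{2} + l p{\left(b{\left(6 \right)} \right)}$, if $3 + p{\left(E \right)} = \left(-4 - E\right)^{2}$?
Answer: $-7$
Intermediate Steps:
$b{\left(m \right)} = -2$ ($b{\left(m \right)} = 3 - 5 = -2$)
$p{\left(E \right)} = -3 + \left(-4 - E\right)^{2}$
$l = -23$ ($l = 28 - 51 = -23$)
$\left(3 + \frac{-1 + 6}{2 + 3}\right)^{2} + l p{\left(b{\left(6 \right)} \right)} = \left(3 + \frac{-1 + 6}{2 + 3}\right)^{2} - 23 \left(-3 + \left(4 - 2\right)^{2}\right) = \left(3 + \frac{5}{5}\right)^{2} - 23 \left(-3 + 2^{2}\right) = \left(3 + 5 \cdot \frac{1}{5}\right)^{2} - 23 \left(-3 + 4\right) = \left(3 + 1\right)^{2} - 23 = 4^{2} - 23 = 16 - 23 = -7$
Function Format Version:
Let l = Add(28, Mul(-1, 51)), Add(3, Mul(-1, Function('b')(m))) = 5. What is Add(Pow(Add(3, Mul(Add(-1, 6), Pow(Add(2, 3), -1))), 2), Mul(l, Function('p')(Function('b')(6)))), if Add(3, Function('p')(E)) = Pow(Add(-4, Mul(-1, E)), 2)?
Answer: -7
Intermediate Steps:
Function('b')(m) = -2 (Function('b')(m) = Add(3, Mul(-1, 5)) = Add(3, -5) = -2)
Function('p')(E) = Add(-3, Pow(Add(-4, Mul(-1, E)), 2))
l = -23 (l = Add(28, -51) = -23)
Add(Pow(Add(3, Mul(Add(-1, 6), Pow(Add(2, 3), -1))), 2), Mul(l, Function('p')(Function('b')(6)))) = Add(Pow(Add(3, Mul(Add(-1, 6), Pow(Add(2, 3), -1))), 2), Mul(-23, Add(-3, Pow(Add(4, -2), 2)))) = Add(Pow(Add(3, Mul(5, Pow(5, -1))), 2), Mul(-23, Add(-3, Pow(2, 2)))) = Add(Pow(Add(3, Mul(5, Rational(1, 5))), 2), Mul(-23, Add(-3, 4))) = Add(Pow(Add(3, 1), 2), Mul(-23, 1)) = Add(Pow(4, 2), -23) = Add(16, -23) = -7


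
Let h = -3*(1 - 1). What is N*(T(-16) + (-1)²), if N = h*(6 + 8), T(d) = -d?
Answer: 0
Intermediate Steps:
h = 0 (h = -3*0 = 0)
N = 0 (N = 0*(6 + 8) = 0*14 = 0)
N*(T(-16) + (-1)²) = 0*(-1*(-16) + (-1)²) = 0*(16 + 1) = 0*17 = 0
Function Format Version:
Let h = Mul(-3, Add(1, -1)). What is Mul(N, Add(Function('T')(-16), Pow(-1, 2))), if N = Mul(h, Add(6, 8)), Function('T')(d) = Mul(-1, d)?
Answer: 0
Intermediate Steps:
h = 0 (h = Mul(-3, 0) = 0)
N = 0 (N = Mul(0, Add(6, 8)) = Mul(0, 14) = 0)
Mul(N, Add(Function('T')(-16), Pow(-1, 2))) = Mul(0, Add(Mul(-1, -16), Pow(-1, 2))) = Mul(0, Add(16, 1)) = Mul(0, 17) = 0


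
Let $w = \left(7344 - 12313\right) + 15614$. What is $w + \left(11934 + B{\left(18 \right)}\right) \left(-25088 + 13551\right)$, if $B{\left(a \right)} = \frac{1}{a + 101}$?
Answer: $- \frac{16382969184}{119} \approx -1.3767 \cdot 10^{8}$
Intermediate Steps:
$B{\left(a \right)} = \frac{1}{101 + a}$
$w = 10645$ ($w = -4969 + 15614 = 10645$)
$w + \left(11934 + B{\left(18 \right)}\right) \left(-25088 + 13551\right) = 10645 + \left(11934 + \frac{1}{101 + 18}\right) \left(-25088 + 13551\right) = 10645 + \left(11934 + \frac{1}{119}\right) \left(-11537\right) = 10645 + \frac{1420147}{119} \left(-11537\right) = 10645 - \frac{16384235939}{119} = - \frac{16382969184}{119}$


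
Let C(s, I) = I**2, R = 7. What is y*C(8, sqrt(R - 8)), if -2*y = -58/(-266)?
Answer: 29/266 ≈ 0.10902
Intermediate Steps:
y = -29/266 (y = -(-29)/(-266) = -(-29)*(-1)/266 = -1/2*29/133 = -29/266 ≈ -0.10902)
y*C(8, sqrt(R - 8)) = -29*(sqrt(7 - 8))**2/266 = -29*(sqrt(-1))**2/266 = -29*I**2/266 = -29/266*(-1) = 29/266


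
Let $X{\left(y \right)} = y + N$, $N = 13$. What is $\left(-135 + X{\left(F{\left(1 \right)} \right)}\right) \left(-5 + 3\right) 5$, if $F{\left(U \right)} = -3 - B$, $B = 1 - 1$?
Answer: $1250$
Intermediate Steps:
$B = 0$
$F{\left(U \right)} = -3$ ($F{\left(U \right)} = -3 - 0 = -3 + 0 = -3$)
$X{\left(y \right)} = 13 + y$ ($X{\left(y \right)} = y + 13 = 13 + y$)
$\left(-135 + X{\left(F{\left(1 \right)} \right)}\right) \left(-5 + 3\right) 5 = \left(-135 + \left(13 - 3\right)\right) \left(-5 + 3\right) 5 = \left(-135 + 10\right) \left(\left(-2\right) 5\right) = \left(-125\right) \left(-10\right) = 1250$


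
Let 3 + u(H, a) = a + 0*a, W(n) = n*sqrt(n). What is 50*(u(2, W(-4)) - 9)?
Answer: -600 - 400*I ≈ -600.0 - 400.0*I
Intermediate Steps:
W(n) = n**(3/2)
u(H, a) = -3 + a (u(H, a) = -3 + (a + 0*a) = -3 + (a + 0) = -3 + a)
50*(u(2, W(-4)) - 9) = 50*((-3 + (-4)**(3/2)) - 9) = 50*((-3 - 8*I) - 9) = 50*(-12 - 8*I) = -600 - 400*I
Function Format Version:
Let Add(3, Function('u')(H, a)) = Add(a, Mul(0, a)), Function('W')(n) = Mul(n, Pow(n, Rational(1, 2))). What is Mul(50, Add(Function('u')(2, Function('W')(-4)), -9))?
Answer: Add(-600, Mul(-400, I)) ≈ Add(-600.00, Mul(-400.00, I))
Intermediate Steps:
Function('W')(n) = Pow(n, Rational(3, 2))
Function('u')(H, a) = Add(-3, a) (Function('u')(H, a) = Add(-3, Add(a, Mul(0, a))) = Add(-3, Add(a, 0)) = Add(-3, a))
Mul(50, Add(Function('u')(2, Function('W')(-4)), -9)) = Mul(50, Add(Add(-3, Pow(-4, Rational(3, 2))), -9)) = Mul(50, Add(Add(-3, Mul(-8, I)), -9)) = Mul(50, Add(-12, Mul(-8, I))) = Add(-600, Mul(-400, I))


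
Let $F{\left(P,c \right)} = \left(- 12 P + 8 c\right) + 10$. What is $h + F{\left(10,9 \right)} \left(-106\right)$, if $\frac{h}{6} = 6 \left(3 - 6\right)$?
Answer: $3920$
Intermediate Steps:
$F{\left(P,c \right)} = 10 - 12 P + 8 c$
$h = -108$ ($h = 6 \cdot 6 \left(3 - 6\right) = 6 \cdot 6 \left(-3\right) = 6 \left(-18\right) = -108$)
$h + F{\left(10,9 \right)} \left(-106\right) = -108 + \left(10 - 120 + 8 \cdot 9\right) \left(-106\right) = -108 + \left(10 - 120 + 72\right) \left(-106\right) = -108 - -4028 = -108 + 4028 = 3920$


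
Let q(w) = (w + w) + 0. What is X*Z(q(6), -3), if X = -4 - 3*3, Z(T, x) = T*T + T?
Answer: -2028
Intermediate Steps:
q(w) = 2*w (q(w) = 2*w + 0 = 2*w)
Z(T, x) = T + T**2 (Z(T, x) = T**2 + T = T + T**2)
X = -13 (X = -4 - 9 = -13)
X*Z(q(6), -3) = -13*2*6*(1 + 2*6) = -156*(1 + 12) = -156*13 = -13*156 = -2028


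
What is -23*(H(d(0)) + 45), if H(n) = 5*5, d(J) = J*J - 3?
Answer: -1610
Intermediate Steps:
d(J) = -3 + J**2 (d(J) = J**2 - 3 = -3 + J**2)
H(n) = 25
-23*(H(d(0)) + 45) = -23*(25 + 45) = -23*70 = -1610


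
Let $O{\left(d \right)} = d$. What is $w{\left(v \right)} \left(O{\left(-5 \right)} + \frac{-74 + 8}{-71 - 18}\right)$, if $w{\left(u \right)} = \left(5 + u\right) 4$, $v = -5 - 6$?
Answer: $\frac{9096}{89} \approx 102.2$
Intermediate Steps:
$v = -11$
$w{\left(u \right)} = 20 + 4 u$
$w{\left(v \right)} \left(O{\left(-5 \right)} + \frac{-74 + 8}{-71 - 18}\right) = \left(20 + 4 \left(-11\right)\right) \left(-5 + \frac{-74 + 8}{-71 - 18}\right) = \left(20 - 44\right) \left(-5 - \frac{66}{-89}\right) = - 24 \left(-5 - - \frac{66}{89}\right) = - 24 \left(-5 + \frac{66}{89}\right) = \left(-24\right) \left(- \frac{379}{89}\right) = \frac{9096}{89}$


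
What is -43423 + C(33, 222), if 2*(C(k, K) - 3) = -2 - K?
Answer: -43532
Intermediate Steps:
C(k, K) = 2 - K/2 (C(k, K) = 3 + (-2 - K)/2 = 3 + (-1 - K/2) = 2 - K/2)
-43423 + C(33, 222) = -43423 + (2 - ½*222) = -43423 + (2 - 111) = -43423 - 109 = -43532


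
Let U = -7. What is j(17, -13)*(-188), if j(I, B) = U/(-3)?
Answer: -1316/3 ≈ -438.67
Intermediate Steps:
j(I, B) = 7/3 (j(I, B) = -7/(-3) = -7*(-⅓) = 7/3)
j(17, -13)*(-188) = (7/3)*(-188) = -1316/3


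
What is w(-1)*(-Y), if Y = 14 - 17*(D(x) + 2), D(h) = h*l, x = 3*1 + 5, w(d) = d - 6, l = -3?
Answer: 2716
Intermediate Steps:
w(d) = -6 + d
x = 8 (x = 3 + 5 = 8)
D(h) = -3*h (D(h) = h*(-3) = -3*h)
Y = 388 (Y = 14 - 17*(-3*8 + 2) = 14 - 17*(-24 + 2) = 14 - 17*(-22) = 14 + 374 = 388)
w(-1)*(-Y) = (-6 - 1)*(-1*388) = -7*(-388) = 2716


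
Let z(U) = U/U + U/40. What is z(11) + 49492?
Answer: 1979731/40 ≈ 49493.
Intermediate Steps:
z(U) = 1 + U/40 (z(U) = 1 + U*(1/40) = 1 + U/40)
z(11) + 49492 = (1 + (1/40)*11) + 49492 = (1 + 11/40) + 49492 = 51/40 + 49492 = 1979731/40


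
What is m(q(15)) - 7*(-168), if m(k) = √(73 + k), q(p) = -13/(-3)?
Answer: 1176 + 2*√174/3 ≈ 1184.8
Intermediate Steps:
q(p) = 13/3 (q(p) = -13*(-⅓) = 13/3)
m(q(15)) - 7*(-168) = √(73 + 13/3) - 7*(-168) = √(232/3) - 1*(-1176) = 2*√174/3 + 1176 = 1176 + 2*√174/3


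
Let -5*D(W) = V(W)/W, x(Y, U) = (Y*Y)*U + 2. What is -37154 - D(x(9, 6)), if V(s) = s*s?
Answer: -185282/5 ≈ -37056.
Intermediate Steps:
V(s) = s**2
x(Y, U) = 2 + U*Y**2 (x(Y, U) = Y**2*U + 2 = U*Y**2 + 2 = 2 + U*Y**2)
D(W) = -W/5 (D(W) = -W**2/(5*W) = -W/5)
-37154 - D(x(9, 6)) = -37154 - (-1)*(2 + 6*9**2)/5 = -37154 - (-1)*(2 + 6*81)/5 = -37154 - (-1)*(2 + 486)/5 = -37154 - (-1)*488/5 = -37154 - 1*(-488/5) = -37154 + 488/5 = -185282/5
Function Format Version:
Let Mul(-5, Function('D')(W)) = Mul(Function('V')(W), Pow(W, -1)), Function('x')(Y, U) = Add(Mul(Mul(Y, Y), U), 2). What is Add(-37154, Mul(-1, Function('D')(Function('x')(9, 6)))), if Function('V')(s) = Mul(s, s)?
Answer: Rational(-185282, 5) ≈ -37056.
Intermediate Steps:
Function('V')(s) = Pow(s, 2)
Function('x')(Y, U) = Add(2, Mul(U, Pow(Y, 2))) (Function('x')(Y, U) = Add(Mul(Pow(Y, 2), U), 2) = Add(Mul(U, Pow(Y, 2)), 2) = Add(2, Mul(U, Pow(Y, 2))))
Function('D')(W) = Mul(Rational(-1, 5), W) (Function('D')(W) = Mul(Rational(-1, 5), Mul(Pow(W, 2), Pow(W, -1))) = Mul(Rational(-1, 5), W))
Add(-37154, Mul(-1, Function('D')(Function('x')(9, 6)))) = Add(-37154, Mul(-1, Mul(Rational(-1, 5), Add(2, Mul(6, Pow(9, 2)))))) = Add(-37154, Mul(-1, Mul(Rational(-1, 5), Add(2, Mul(6, 81))))) = Add(-37154, Mul(-1, Mul(Rational(-1, 5), Add(2, 486)))) = Add(-37154, Mul(-1, Mul(Rational(-1, 5), 488))) = Add(-37154, Mul(-1, Rational(-488, 5))) = Add(-37154, Rational(488, 5)) = Rational(-185282, 5)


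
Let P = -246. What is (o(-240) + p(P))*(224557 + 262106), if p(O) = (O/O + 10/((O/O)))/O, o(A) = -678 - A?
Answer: -17480772739/82 ≈ -2.1318e+8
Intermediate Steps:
p(O) = 11/O (p(O) = (1 + 10/1)/O = (1 + 10*1)/O = (1 + 10)/O = 11/O)
(o(-240) + p(P))*(224557 + 262106) = ((-678 - 1*(-240)) + 11/(-246))*(224557 + 262106) = ((-678 + 240) + 11*(-1/246))*486663 = (-438 - 11/246)*486663 = -107759/246*486663 = -17480772739/82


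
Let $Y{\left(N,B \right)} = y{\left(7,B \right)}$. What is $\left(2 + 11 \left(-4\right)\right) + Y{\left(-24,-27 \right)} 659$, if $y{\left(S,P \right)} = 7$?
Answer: $4571$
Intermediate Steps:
$Y{\left(N,B \right)} = 7$
$\left(2 + 11 \left(-4\right)\right) + Y{\left(-24,-27 \right)} 659 = \left(2 + 11 \left(-4\right)\right) + 7 \cdot 659 = \left(2 - 44\right) + 4613 = -42 + 4613 = 4571$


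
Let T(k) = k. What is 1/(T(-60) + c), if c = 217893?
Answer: 1/217833 ≈ 4.5907e-6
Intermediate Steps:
1/(T(-60) + c) = 1/(-60 + 217893) = 1/217833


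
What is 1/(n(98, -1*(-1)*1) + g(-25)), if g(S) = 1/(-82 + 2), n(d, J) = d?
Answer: 80/7839 ≈ 0.010205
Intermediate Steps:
g(S) = -1/80 (g(S) = 1/(-80) = -1/80)
1/(n(98, -1*(-1)*1) + g(-25)) = 1/(98 - 1/80) = 1/(7839/80) = 80/7839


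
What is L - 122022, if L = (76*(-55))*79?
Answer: -452242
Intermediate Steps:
L = -330220 (L = -4180*79 = -330220)
L - 122022 = -330220 - 122022 = -452242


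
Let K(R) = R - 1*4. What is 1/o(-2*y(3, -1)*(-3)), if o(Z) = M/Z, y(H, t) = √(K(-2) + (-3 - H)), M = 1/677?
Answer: 8124*I*√3 ≈ 14071.0*I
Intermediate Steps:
M = 1/677 ≈ 0.0014771
K(R) = -4 + R (K(R) = R - 4 = -4 + R)
y(H, t) = √(-9 - H) (y(H, t) = √((-4 - 2) + (-3 - H)) = √(-6 + (-3 - H)) = √(-9 - H))
o(Z) = 1/(677*Z)
1/o(-2*y(3, -1)*(-3)) = 1/(1/(677*((-2*√(-9 - 1*3)*(-3))))) = 1/(1/(677*((-2*√(-9 - 3)*(-3))))) = 1/(1/(677*((-2*√(-12)*(-3))))) = 1/(1/(677*((-2*2*I*√3*(-3))))) = 1/(1/(677*((-(-12)*I*√3)))) = 1/(1/(677*((12*I*√3)))) = 1/((-I*√3/36)/677) = 1/(-I*√3/24372) = 8124*I*√3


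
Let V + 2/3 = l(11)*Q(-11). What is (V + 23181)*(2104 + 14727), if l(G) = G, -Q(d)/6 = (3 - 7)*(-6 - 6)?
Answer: 1010482747/3 ≈ 3.3683e+8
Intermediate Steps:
Q(d) = -288 (Q(d) = -6*(3 - 7)*(-6 - 6) = -(-24)*(-12) = -6*48 = -288)
V = -9506/3 (V = -2/3 + 11*(-288) = -2/3 - 3168 = -9506/3 ≈ -3168.7)
(V + 23181)*(2104 + 14727) = (-9506/3 + 23181)*(2104 + 14727) = (60037/3)*16831 = 1010482747/3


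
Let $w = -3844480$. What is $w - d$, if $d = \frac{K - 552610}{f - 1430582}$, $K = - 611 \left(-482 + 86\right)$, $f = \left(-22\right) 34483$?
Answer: $- \frac{4208183341247}{1094604} \approx -3.8445 \cdot 10^{6}$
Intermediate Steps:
$f = -758626$
$K = 241956$ ($K = \left(-611\right) \left(-396\right) = 241956$)
$d = \frac{155327}{1094604}$ ($d = \frac{241956 - 552610}{-758626 - 1430582} = - \frac{310654}{-2189208} = \left(-310654\right) \left(- \frac{1}{2189208}\right) = \frac{155327}{1094604} \approx 0.1419$)
$w - d = -3844480 - \frac{155327}{1094604} = - \frac{4208183341247}{1094604}$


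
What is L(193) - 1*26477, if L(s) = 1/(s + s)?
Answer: -10220121/386 ≈ -26477.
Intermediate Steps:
L(s) = 1/(2*s)
L(193) - 1*26477 = (½)/193 - 1*26477 = (½)*(1/193) - 26477 = 1/386 - 26477 = -10220121/386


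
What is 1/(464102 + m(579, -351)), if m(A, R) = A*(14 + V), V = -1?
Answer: 1/471629 ≈ 2.1203e-6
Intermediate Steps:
m(A, R) = 13*A (m(A, R) = A*(14 - 1) = A*13 = 13*A)
1/(464102 + m(579, -351)) = 1/(464102 + 13*579) = 1/(464102 + 7527) = 1/471629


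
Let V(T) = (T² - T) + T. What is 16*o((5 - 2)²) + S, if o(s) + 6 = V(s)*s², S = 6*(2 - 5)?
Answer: 104862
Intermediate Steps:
S = -18 (S = 6*(-3) = -18)
V(T) = T²
o(s) = -6 + s⁴ (o(s) = -6 + s²*s² = -6 + s⁴)
16*o((5 - 2)²) + S = 16*(-6 + ((5 - 2)²)⁴) - 18 = 16*(-6 + (3²)⁴) - 18 = 16*(-6 + 9⁴) - 18 = 16*(-6 + 6561) - 18 = 16*6555 - 18 = 104880 - 18 = 104862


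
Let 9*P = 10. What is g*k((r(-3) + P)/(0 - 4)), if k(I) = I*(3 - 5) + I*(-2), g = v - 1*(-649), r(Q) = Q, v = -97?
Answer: -3128/3 ≈ -1042.7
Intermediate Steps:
P = 10/9 (P = (⅑)*10 = 10/9 ≈ 1.1111)
g = 552 (g = -97 - 1*(-649) = -97 + 649 = 552)
k(I) = -4*I (k(I) = I*(-2) - 2*I = -2*I - 2*I = -4*I)
g*k((r(-3) + P)/(0 - 4)) = 552*(-4*(-3 + 10/9)/(0 - 4)) = 552*(-(-68)/(9*(-4))) = 552*(-(-68)*(-1)/(9*4)) = 552*(-4*17/36) = 552*(-17/9) = -3128/3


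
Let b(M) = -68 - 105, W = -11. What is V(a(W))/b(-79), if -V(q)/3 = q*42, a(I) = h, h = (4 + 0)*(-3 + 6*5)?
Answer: 13608/173 ≈ 78.659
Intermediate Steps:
b(M) = -173
h = 108 (h = 4*(-3 + 30) = 4*27 = 108)
a(I) = 108
V(q) = -126*q (V(q) = -3*q*42 = -126*q)
V(a(W))/b(-79) = -126*108/(-173) = -13608*(-1/173) = 13608/173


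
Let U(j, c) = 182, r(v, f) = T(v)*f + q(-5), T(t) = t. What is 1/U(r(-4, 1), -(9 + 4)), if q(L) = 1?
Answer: 1/182 ≈ 0.0054945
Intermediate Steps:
r(v, f) = 1 + f*v (r(v, f) = v*f + 1 = f*v + 1 = 1 + f*v)
1/U(r(-4, 1), -(9 + 4)) = 1/182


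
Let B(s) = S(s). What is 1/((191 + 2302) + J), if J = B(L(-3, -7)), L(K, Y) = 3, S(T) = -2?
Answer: 1/2491 ≈ 0.00040145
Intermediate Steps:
B(s) = -2
J = -2
1/((191 + 2302) + J) = 1/((191 + 2302) - 2) = 1/(2493 - 2) = 1/2491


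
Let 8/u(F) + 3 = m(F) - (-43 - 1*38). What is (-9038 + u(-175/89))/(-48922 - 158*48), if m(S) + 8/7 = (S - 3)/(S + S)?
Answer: 8825507/55178109 ≈ 0.15995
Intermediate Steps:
m(S) = -8/7 + (-3 + S)/(2*S) (m(S) = -8/7 + (S - 3)/(S + S) = -8/7 + (-3 + S)/((2*S)) = -8/7 + (-3 + S)*(1/(2*S)) = -8/7 + (-3 + S)/(2*S))
u(F) = 8/(78 + 3*(-7 - 3*F)/(14*F)) (u(F) = 8/(-3 + (3*(-7 - 3*F)/(14*F) - (-43 - 1*38))) = 8/(-3 + (3*(-7 - 3*F)/(14*F) - (-43 - 38))) = 8/(-3 + (3*(-7 - 3*F)/(14*F) - 1*(-81))) = 8/(-3 + (3*(-7 - 3*F)/(14*F) + 81)) = 8/(-3 + (81 + 3*(-7 - 3*F)/(14*F))) = 8/(78 + 3*(-7 - 3*F)/(14*F)))
(-9038 + u(-175/89))/(-48922 - 158*48) = (-9038 + 112*(-175/89)/(3*(-7 + 361*(-175/89))))/(-48922 - 158*48) = (-9038 + 112*(-175*1/89)/(3*(-7 + 361*(-175*1/89))))/(-48922 - 7584) = (-9038 + (112/3)*(-175/89)/(-7 + 361*(-175/89)))/(-56506) = (-9038 + (112/3)*(-175/89)/(-7 - 63175/89))*(-1/56506) = (-9038 + (112/3)*(-175/89)/(-63798/89))*(-1/56506) = (-9038 + (112/3)*(-175/89)*(-89/63798))*(-1/56506) = (-9038 + 200/1953)*(-1/56506) = -17651014/1953*(-1/56506) = 8825507/55178109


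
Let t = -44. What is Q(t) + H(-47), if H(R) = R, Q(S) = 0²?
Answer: -47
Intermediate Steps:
Q(S) = 0
Q(t) + H(-47) = 0 - 47 = -47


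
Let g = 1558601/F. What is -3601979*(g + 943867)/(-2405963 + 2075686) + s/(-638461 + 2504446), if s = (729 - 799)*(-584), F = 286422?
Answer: 2125215085703024994639/206455633400258 ≈ 1.0294e+7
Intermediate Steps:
g = 1558601/286422 ≈ 5.4416
s = 40880 (s = -70*(-584) = 40880)
-3601979*(g + 943867)/(-2405963 + 2075686) + s/(-638461 + 2504446) = -3601979*(1558601/286422 + 943867)/(-2405963 + 2075686) + 40880/(-638461 + 2504446) = -3601979/((-330277/270345832475/286422)) + 40880/1865985 = -3601979/((-330277*286422/270345832475)) + 40880*(1/1865985) = -3601979/(-4978873626/14228728025) + 8176/373197 = -3601979*(-14228728025/4978873626) + 8176/373197 = 51251579542761475/4978873626 + 8176/373197 = 2125215085703024994639/206455633400258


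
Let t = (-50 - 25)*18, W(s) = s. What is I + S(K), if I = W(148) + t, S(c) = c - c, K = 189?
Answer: -1202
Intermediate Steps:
S(c) = 0
t = -1350 (t = -75*18 = -1350)
I = -1202 (I = 148 - 1350 = -1202)
I + S(K) = -1202 + 0 = -1202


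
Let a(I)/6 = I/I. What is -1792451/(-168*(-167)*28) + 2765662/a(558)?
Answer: 120700267295/261856 ≈ 4.6094e+5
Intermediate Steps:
a(I) = 6 (a(I) = 6*(I/I) = 6*1 = 6)
-1792451/(-168*(-167)*28) + 2765662/a(558) = -1792451/(-168*(-167)*28) + 2765662/6 = -1792451/(28056*28) + 2765662*(⅙) = -1792451/785568 + 1382831/3 = 120700267295/261856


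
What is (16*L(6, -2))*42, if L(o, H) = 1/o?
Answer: 112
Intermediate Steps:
(16*L(6, -2))*42 = (16/6)*42 = (16*(1/6))*42 = (8/3)*42 = 112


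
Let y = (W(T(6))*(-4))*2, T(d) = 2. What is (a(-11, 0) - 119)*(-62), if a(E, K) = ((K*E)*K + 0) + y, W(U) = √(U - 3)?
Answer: 7378 + 496*I ≈ 7378.0 + 496.0*I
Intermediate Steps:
W(U) = √(-3 + U)
y = -8*I (y = (√(-3 + 2)*(-4))*2 = (√(-1)*(-4))*2 = (I*(-4))*2 = -4*I*2 = -8*I ≈ -8.0*I)
a(E, K) = -8*I + E*K² (a(E, K) = ((K*E)*K + 0) - 8*I = ((E*K)*K + 0) - 8*I = (E*K² + 0) - 8*I = E*K² - 8*I = -8*I + E*K²)
(a(-11, 0) - 119)*(-62) = ((-8*I - 11*0²) - 119)*(-62) = ((-8*I - 11*0) - 119)*(-62) = ((-8*I + 0) - 119)*(-62) = (-8*I - 119)*(-62) = (-119 - 8*I)*(-62) = 7378 + 496*I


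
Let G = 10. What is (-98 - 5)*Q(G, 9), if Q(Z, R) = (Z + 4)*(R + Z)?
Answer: -27398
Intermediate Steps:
Q(Z, R) = (4 + Z)*(R + Z)
(-98 - 5)*Q(G, 9) = (-98 - 5)*(10**2 + 4*9 + 4*10 + 9*10) = -103*(100 + 36 + 40 + 90) = -103*266 = -27398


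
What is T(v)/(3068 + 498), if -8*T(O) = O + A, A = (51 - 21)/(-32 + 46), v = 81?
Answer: -291/99848 ≈ -0.0029144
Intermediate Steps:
A = 15/7 (A = 30/14 = 30*(1/14) = 15/7 ≈ 2.1429)
T(O) = -15/56 - O/8 (T(O) = -(O + 15/7)/8 = -(15/7 + O)/8 = -15/56 - O/8)
T(v)/(3068 + 498) = (-15/56 - ⅛*81)/(3068 + 498) = (-15/56 - 81/8)/3566 = -291/28*1/3566 = -291/99848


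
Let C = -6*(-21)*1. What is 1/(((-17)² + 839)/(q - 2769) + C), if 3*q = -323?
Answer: 4315/541998 ≈ 0.0079613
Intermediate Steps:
q = -323/3 (q = (⅓)*(-323) = -323/3 ≈ -107.67)
C = 126 (C = 126*1 = 126)
1/(((-17)² + 839)/(q - 2769) + C) = 1/(((-17)² + 839)/(-323/3 - 2769) + 126) = 1/((289 + 839)/(-8630/3) + 126) = 1/(1128*(-3/8630) + 126) = 1/(-1692/4315 + 126) = 1/(541998/4315) = 4315/541998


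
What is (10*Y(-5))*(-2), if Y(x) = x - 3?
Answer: 160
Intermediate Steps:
Y(x) = -3 + x
(10*Y(-5))*(-2) = (10*(-3 - 5))*(-2) = (10*(-8))*(-2) = -80*(-2) = 160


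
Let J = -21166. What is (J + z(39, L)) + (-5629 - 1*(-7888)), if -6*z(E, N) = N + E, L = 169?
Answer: -56825/3 ≈ -18942.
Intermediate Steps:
z(E, N) = -E/6 - N/6 (z(E, N) = -(N + E)/6 = -(E + N)/6 = -E/6 - N/6)
(J + z(39, L)) + (-5629 - 1*(-7888)) = (-21166 + (-1/6*39 - 1/6*169)) + (-5629 - 1*(-7888)) = (-21166 + (-13/2 - 169/6)) + (-5629 + 7888) = (-21166 - 104/3) + 2259 = -63602/3 + 2259 = -56825/3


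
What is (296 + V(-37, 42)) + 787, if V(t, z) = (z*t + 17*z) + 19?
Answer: 262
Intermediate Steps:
V(t, z) = 19 + 17*z + t*z (V(t, z) = (t*z + 17*z) + 19 = (17*z + t*z) + 19 = 19 + 17*z + t*z)
(296 + V(-37, 42)) + 787 = (296 + (19 + 17*42 - 37*42)) + 787 = (296 + (19 + 714 - 1554)) + 787 = (296 - 821) + 787 = -525 + 787 = 262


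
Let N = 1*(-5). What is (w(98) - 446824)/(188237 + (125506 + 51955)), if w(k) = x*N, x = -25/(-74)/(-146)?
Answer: -4827486371/3951001192 ≈ -1.2218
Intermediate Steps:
x = -25/10804 (x = -25*(-1/74)*(-1/146) = (25/74)*(-1/146) = -25/10804 ≈ -0.0023140)
N = -5
w(k) = 125/10804 (w(k) = -25/10804*(-5) = 125/10804)
(w(98) - 446824)/(188237 + (125506 + 51955)) = (125/10804 - 446824)/(188237 + (125506 + 51955)) = -4827486371/(10804*(188237 + 177461)) = -4827486371/10804/365698 = -4827486371/10804*1/365698 = -4827486371/3951001192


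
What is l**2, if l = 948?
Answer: 898704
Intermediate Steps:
l**2 = 948**2 = 898704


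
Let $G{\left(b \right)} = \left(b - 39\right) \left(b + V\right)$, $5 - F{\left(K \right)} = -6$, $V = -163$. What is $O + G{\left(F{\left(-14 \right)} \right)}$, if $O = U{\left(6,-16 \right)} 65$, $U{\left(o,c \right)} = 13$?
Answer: $5101$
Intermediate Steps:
$F{\left(K \right)} = 11$ ($F{\left(K \right)} = 5 - -6 = 5 + 6 = 11$)
$G{\left(b \right)} = \left(-163 + b\right) \left(-39 + b\right)$ ($G{\left(b \right)} = \left(b - 39\right) \left(b - 163\right) = \left(-39 + b\right) \left(-163 + b\right) = \left(-163 + b\right) \left(-39 + b\right)$)
$O = 845$ ($O = 13 \cdot 65 = 845$)
$O + G{\left(F{\left(-14 \right)} \right)} = 845 + \left(6357 + 11^{2} - 2222\right) = 845 + \left(6357 + 121 - 2222\right) = 845 + 4256 = 5101$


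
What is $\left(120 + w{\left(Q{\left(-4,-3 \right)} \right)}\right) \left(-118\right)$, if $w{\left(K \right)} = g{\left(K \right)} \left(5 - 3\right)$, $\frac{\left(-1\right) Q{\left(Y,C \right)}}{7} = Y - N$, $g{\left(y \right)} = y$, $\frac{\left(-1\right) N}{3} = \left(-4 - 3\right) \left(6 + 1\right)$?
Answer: $-263612$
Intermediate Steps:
$N = 147$ ($N = - 3 \left(-4 - 3\right) \left(6 + 1\right) = - 3 \left(\left(-7\right) 7\right) = \left(-3\right) \left(-49\right) = 147$)
$Q{\left(Y,C \right)} = 1029 - 7 Y$ ($Q{\left(Y,C \right)} = - 7 \left(Y - 147\right) = - 7 \left(-147 + Y\right) = 1029 - 7 Y$)
$w{\left(K \right)} = 2 K$ ($w{\left(K \right)} = K \left(5 - 3\right) = K 2 = 2 K$)
$\left(120 + w{\left(Q{\left(-4,-3 \right)} \right)}\right) \left(-118\right) = \left(120 + 2 \left(1029 - -28\right)\right) \left(-118\right) = \left(120 + 2 \left(1029 + 28\right)\right) \left(-118\right) = \left(120 + 2 \cdot 1057\right) \left(-118\right) = \left(120 + 2114\right) \left(-118\right) = 2234 \left(-118\right) = -263612$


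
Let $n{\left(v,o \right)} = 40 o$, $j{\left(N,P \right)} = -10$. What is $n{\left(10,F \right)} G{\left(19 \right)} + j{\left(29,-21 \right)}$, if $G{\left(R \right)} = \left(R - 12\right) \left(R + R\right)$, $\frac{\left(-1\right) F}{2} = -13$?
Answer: $276630$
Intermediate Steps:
$F = 26$ ($F = \left(-2\right) \left(-13\right) = 26$)
$G{\left(R \right)} = 2 R \left(-12 + R\right)$ ($G{\left(R \right)} = \left(-12 + R\right) 2 R = 2 R \left(-12 + R\right)$)
$n{\left(10,F \right)} G{\left(19 \right)} + j{\left(29,-21 \right)} = 40 \cdot 26 \cdot 2 \cdot 19 \left(-12 + 19\right) - 10 = 1040 \cdot 2 \cdot 19 \cdot 7 - 10 = 1040 \cdot 266 - 10 = 276640 - 10 = 276630$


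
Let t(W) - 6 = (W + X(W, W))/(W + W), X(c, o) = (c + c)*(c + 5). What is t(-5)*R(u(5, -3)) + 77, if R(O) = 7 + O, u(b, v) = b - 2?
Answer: 142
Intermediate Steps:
X(c, o) = 2*c*(5 + c) (X(c, o) = (2*c)*(5 + c) = 2*c*(5 + c))
u(b, v) = -2 + b
t(W) = 6 + (W + 2*W*(5 + W))/(2*W) (t(W) = 6 + (W + 2*W*(5 + W))/(W + W) = 6 + (W + 2*W*(5 + W))/((2*W)) = 6 + (W + 2*W*(5 + W))*(1/(2*W)) = 6 + (W + 2*W*(5 + W))/(2*W))
t(-5)*R(u(5, -3)) + 77 = (23/2 - 5)*(7 + (-2 + 5)) + 77 = 13*(7 + 3)/2 + 77 = (13/2)*10 + 77 = 65 + 77 = 142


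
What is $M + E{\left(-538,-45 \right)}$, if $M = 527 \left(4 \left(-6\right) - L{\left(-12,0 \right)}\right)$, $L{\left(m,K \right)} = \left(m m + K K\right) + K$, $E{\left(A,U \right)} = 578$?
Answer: $-87958$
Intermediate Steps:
$L{\left(m,K \right)} = K + K^{2} + m^{2}$ ($L{\left(m,K \right)} = \left(m^{2} + K^{2}\right) + K = \left(K^{2} + m^{2}\right) + K = K + K^{2} + m^{2}$)
$M = -88536$ ($M = 527 \left(4 \left(-6\right) - \left(0 + 0^{2} + \left(-12\right)^{2}\right)\right) = 527 \left(-24 - \left(0 + 0 + 144\right)\right) = 527 \left(-24 - 144\right) = 527 \left(-168\right) = -88536$)
$M + E{\left(-538,-45 \right)} = -88536 + 578 = -87958$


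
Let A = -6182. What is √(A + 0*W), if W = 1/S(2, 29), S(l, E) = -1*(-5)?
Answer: I*√6182 ≈ 78.626*I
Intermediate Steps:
S(l, E) = 5
W = ⅕ (W = 1/5 = ⅕ ≈ 0.20000)
√(A + 0*W) = √(-6182 + 0*(⅕)) = √(-6182 + 0) = √(-6182) = I*√6182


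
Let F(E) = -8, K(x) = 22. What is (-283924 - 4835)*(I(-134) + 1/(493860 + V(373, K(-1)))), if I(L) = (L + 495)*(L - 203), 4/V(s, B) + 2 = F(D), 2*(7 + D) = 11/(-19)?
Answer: 86745336599494779/2469298 ≈ 3.5130e+10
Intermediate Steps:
D = -277/38 (D = -7 + (11/(-19))/2 = -7 + (11*(-1/19))/2 = -7 + (½)*(-11/19) = -7 - 11/38 = -277/38 ≈ -7.2895)
V(s, B) = -⅖ (V(s, B) = 4/(-2 - 8) = 4/(-10) = 4*(-⅒) = -⅖)
I(L) = (-203 + L)*(495 + L) (I(L) = (495 + L)*(-203 + L) = (-203 + L)*(495 + L))
(-283924 - 4835)*(I(-134) + 1/(493860 + V(373, K(-1)))) = (-283924 - 4835)*((-100485 + (-134)² + 292*(-134)) + 1/(493860 - ⅖)) = -288759*((-100485 + 17956 - 39128) + 1/(2469298/5)) = -288759*(-121657 + 5/2469298) = -288759*(-300407386781/2469298) = 86745336599494779/2469298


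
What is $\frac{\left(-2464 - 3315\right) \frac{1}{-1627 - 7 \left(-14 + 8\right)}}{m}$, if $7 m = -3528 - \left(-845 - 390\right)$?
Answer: $- \frac{40453}{3634405} \approx -0.011131$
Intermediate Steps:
$m = - \frac{2293}{7}$ ($m = \frac{-3528 - \left(-845 - 390\right)}{7} = \frac{-3528 - -1235}{7} = \frac{-3528 + 1235}{7} = \frac{1}{7} \left(-2293\right) = - \frac{2293}{7} \approx -327.57$)
$\frac{\left(-2464 - 3315\right) \frac{1}{-1627 - 7 \left(-14 + 8\right)}}{m} = \frac{\left(-2464 - 3315\right) \frac{1}{-1627 - 7 \left(-14 + 8\right)}}{- \frac{2293}{7}} = - \frac{5779}{-1627 - -42} \left(- \frac{7}{2293}\right) = - \frac{5779}{-1627 + 42} \left(- \frac{7}{2293}\right) = - \frac{5779}{-1585} \left(- \frac{7}{2293}\right) = \left(-5779\right) \left(- \frac{1}{1585}\right) \left(- \frac{7}{2293}\right) = \frac{5779}{1585} \left(- \frac{7}{2293}\right) = - \frac{40453}{3634405}$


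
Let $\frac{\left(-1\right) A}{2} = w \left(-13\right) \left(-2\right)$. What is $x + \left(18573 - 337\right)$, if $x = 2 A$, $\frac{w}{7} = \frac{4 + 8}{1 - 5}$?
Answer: $20420$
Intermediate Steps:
$w = -21$ ($w = 7 \frac{4 + 8}{1 - 5} = 7 \frac{12}{1 - 5} = 7 \frac{12}{-4} = 7 \cdot 12 \left(- \frac{1}{4}\right) = 7 \left(-3\right) = -21$)
$A = 1092$ ($A = - 2 \left(-21\right) \left(-13\right) \left(-2\right) = - 2 \cdot 273 \left(-2\right) = \left(-2\right) \left(-546\right) = 1092$)
$x = 2184$ ($x = 2 \cdot 1092 = 2184$)
$x + \left(18573 - 337\right) = 2184 + \left(18573 - 337\right) = 2184 + 18236 = 20420$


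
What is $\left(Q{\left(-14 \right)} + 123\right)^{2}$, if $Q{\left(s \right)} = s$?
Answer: $11881$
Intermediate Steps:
$\left(Q{\left(-14 \right)} + 123\right)^{2} = \left(-14 + 123\right)^{2} = 109^{2} = 11881$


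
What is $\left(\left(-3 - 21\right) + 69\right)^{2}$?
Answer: $2025$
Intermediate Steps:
$\left(\left(-3 - 21\right) + 69\right)^{2} = \left(-24 + 69\right)^{2} = 45^{2} = 2025$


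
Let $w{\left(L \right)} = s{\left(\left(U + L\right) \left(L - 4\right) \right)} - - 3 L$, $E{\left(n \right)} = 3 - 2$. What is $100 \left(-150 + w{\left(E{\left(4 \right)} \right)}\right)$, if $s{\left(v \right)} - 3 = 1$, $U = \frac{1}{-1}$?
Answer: $-14300$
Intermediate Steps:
$E{\left(n \right)} = 1$
$U = -1$
$s{\left(v \right)} = 4$ ($s{\left(v \right)} = 3 + 1 = 4$)
$w{\left(L \right)} = 4 + 3 L$ ($w{\left(L \right)} = 4 - - 3 L = 4 + 3 L$)
$100 \left(-150 + w{\left(E{\left(4 \right)} \right)}\right) = 100 \left(-150 + \left(4 + 3 \cdot 1\right)\right) = 100 \left(-150 + \left(4 + 3\right)\right) = 100 \left(-150 + 7\right) = 100 \left(-143\right) = -14300$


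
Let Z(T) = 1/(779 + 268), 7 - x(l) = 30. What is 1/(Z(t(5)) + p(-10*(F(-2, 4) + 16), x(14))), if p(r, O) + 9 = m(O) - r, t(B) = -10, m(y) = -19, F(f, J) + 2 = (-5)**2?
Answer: 1047/379015 ≈ 0.0027624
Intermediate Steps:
F(f, J) = 23 (F(f, J) = -2 + (-5)**2 = -2 + 25 = 23)
x(l) = -23 (x(l) = 7 - 1*30 = 7 - 30 = -23)
Z(T) = 1/1047
p(r, O) = -28 - r (p(r, O) = -9 + (-19 - r) = -28 - r)
1/(Z(t(5)) + p(-10*(F(-2, 4) + 16), x(14))) = 1/(1/1047 + (-28 - (-10)*(23 + 16))) = 1/(1/1047 + (-28 - (-10)*39)) = 1/(1/1047 + (-28 - 1*(-390))) = 1/(1/1047 + (-28 + 390)) = 1/(1/1047 + 362) = 1/(379015/1047) = 1047/379015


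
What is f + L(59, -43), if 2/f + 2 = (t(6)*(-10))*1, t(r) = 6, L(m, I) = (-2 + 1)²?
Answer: 30/31 ≈ 0.96774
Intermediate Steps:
L(m, I) = 1 (L(m, I) = (-1)² = 1)
f = -1/31 (f = 2/(-2 + (6*(-10))*1) = 2/(-2 - 60*1) = 2/(-2 - 60) = 2/(-62) = 2*(-1/62) = -1/31 ≈ -0.032258)
f + L(59, -43) = -1/31 + 1 = 30/31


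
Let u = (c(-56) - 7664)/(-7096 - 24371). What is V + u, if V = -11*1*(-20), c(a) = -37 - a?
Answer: 6930385/31467 ≈ 220.24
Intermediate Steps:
V = 220 (V = -11*(-20) = 220)
u = 7645/31467 (u = ((-37 - 1*(-56)) - 7664)/(-7096 - 24371) = ((-37 + 56) - 7664)/(-31467) = (19 - 7664)*(-1/31467) = -7645*(-1/31467) = 7645/31467 ≈ 0.24295)
V + u = 220 + 7645/31467 = 6930385/31467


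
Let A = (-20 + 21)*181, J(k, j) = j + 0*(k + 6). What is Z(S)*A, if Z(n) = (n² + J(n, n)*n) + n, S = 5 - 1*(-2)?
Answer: 19005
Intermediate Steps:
J(k, j) = j (J(k, j) = j + 0*(6 + k) = j + 0 = j)
S = 7 (S = 5 + 2 = 7)
Z(n) = n + 2*n² (Z(n) = (n² + n*n) + n = (n² + n²) + n = 2*n² + n = n + 2*n²)
A = 181 (A = 1*181 = 181)
Z(S)*A = (7*(1 + 2*7))*181 = (7*(1 + 14))*181 = (7*15)*181 = 105*181 = 19005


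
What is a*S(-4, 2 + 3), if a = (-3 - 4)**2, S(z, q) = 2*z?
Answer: -392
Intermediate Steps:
a = 49 (a = (-7)**2 = 49)
a*S(-4, 2 + 3) = 49*(2*(-4)) = 49*(-8) = -392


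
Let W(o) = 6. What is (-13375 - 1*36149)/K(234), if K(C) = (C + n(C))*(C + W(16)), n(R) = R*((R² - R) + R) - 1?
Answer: -4127/256262740 ≈ -1.6105e-5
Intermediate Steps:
n(R) = -1 + R³ (n(R) = R*R² - 1 = R³ - 1 = -1 + R³)
K(C) = (6 + C)*(-1 + C + C³) (K(C) = (C + (-1 + C³))*(C + 6) = (-1 + C + C³)*(6 + C) = (6 + C)*(-1 + C + C³))
(-13375 - 1*36149)/K(234) = (-13375 - 1*36149)/(-6 + 234² + 234⁴ + 5*234 + 6*234³) = (-13375 - 36149)/(-6 + 54756 + 2998219536 + 1170 + 6*12812904) = -49524/(-6 + 54756 + 2998219536 + 1170 + 76877424) = -49524/3075152880 = -49524*1/3075152880 = -4127/256262740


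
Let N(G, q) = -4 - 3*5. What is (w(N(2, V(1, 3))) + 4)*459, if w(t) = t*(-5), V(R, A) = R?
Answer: 45441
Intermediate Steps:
N(G, q) = -19 (N(G, q) = -4 - 15 = -19)
w(t) = -5*t
(w(N(2, V(1, 3))) + 4)*459 = (-5*(-19) + 4)*459 = (95 + 4)*459 = 99*459 = 45441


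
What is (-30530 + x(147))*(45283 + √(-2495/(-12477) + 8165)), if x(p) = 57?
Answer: -1379908859 - 609460*√3177804561/12477 ≈ -1.3827e+9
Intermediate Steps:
(-30530 + x(147))*(45283 + √(-2495/(-12477) + 8165)) = (-30530 + 57)*(45283 + √(-2495/(-12477) + 8165)) = -30473*(45283 + √(-2495*(-1/12477) + 8165)) = -30473*(45283 + √(2495/12477 + 8165)) = -30473*(45283 + √(101877200/12477)) = -30473*(45283 + 20*√3177804561/12477) = -1379908859 - 609460*√3177804561/12477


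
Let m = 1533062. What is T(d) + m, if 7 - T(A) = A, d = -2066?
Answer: 1535135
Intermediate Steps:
T(A) = 7 - A
T(d) + m = (7 - 1*(-2066)) + 1533062 = (7 + 2066) + 1533062 = 2073 + 1533062 = 1535135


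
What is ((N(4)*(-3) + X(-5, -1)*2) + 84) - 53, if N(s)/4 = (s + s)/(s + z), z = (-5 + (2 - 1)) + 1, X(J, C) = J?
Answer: -75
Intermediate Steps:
z = -3 (z = (-5 + 1) + 1 = -4 + 1 = -3)
N(s) = 8*s/(-3 + s) (N(s) = 4*((s + s)/(s - 3)) = 4*((2*s)/(-3 + s)) = 4*(2*s/(-3 + s)) = 8*s/(-3 + s))
((N(4)*(-3) + X(-5, -1)*2) + 84) - 53 = (((8*4/(-3 + 4))*(-3) - 5*2) + 84) - 53 = (((8*4/1)*(-3) - 10) + 84) - 53 = (((8*4*1)*(-3) - 10) + 84) - 53 = ((32*(-3) - 10) + 84) - 53 = ((-96 - 10) + 84) - 53 = (-106 + 84) - 53 = -22 - 53 = -75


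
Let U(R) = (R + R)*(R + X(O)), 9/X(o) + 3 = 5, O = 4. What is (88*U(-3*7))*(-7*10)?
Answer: -4268880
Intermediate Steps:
X(o) = 9/2 (X(o) = 9/(-3 + 5) = 9/2)
U(R) = 2*R*(9/2 + R) (U(R) = (R + R)*(R + 9/2) = (2*R)*(9/2 + R) = 2*R*(9/2 + R))
(88*U(-3*7))*(-7*10) = (88*((-3*7)*(9 + 2*(-3*7))))*(-7*10) = (88*(-21*(9 + 2*(-21))))*(-70) = (88*(-21*(9 - 42)))*(-70) = (88*(-21*(-33)))*(-70) = (88*693)*(-70) = 60984*(-70) = -4268880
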